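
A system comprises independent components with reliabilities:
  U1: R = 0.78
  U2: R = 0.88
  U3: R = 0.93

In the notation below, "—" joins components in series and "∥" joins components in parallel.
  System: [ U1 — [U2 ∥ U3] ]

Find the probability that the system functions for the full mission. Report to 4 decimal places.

0.7734

Parallel (U2 and U3): 1 − (1 − 0.880000)(1 − 0.930000) = 0.991600
Series (U1 and [0.991600]): 0.780000 × 0.991600 = 0.7734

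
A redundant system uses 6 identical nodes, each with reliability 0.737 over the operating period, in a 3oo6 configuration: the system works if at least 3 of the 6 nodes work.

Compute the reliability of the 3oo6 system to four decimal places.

R = Σ_{i=3}^{6} C(6,i) p^i (1−p)^{6−i} with p = 0.737
C(6,3)·0.737^3·0.263^3 = 0.145646
C(6,4)·0.737^4·0.263^2 = 0.306107
C(6,5)·0.737^5·0.263^1 = 0.343119
C(6,6)·0.737^6·0.263^0 = 0.160253
Sum = 0.9551

0.9551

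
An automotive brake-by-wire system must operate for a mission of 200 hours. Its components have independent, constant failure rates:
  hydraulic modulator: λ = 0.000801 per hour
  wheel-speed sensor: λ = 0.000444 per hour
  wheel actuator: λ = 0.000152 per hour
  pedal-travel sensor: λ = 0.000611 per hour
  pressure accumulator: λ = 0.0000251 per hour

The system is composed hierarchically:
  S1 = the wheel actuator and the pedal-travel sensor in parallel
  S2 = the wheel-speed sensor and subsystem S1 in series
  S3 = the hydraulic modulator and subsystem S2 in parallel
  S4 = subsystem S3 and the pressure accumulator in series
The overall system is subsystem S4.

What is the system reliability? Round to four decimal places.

0.9820

R(hydraulic modulator) = exp(−0.000801 × 200) = 0.851973
R(wheel-speed sensor) = exp(−0.000444 × 200) = 0.915029
R(wheel actuator) = exp(−0.000152 × 200) = 0.970057
R(pedal-travel sensor) = exp(−0.000611 × 200) = 0.884971
R(pressure accumulator) = exp(−0.0000251 × 200) = 0.994993
Parallel (wheel actuator and pedal-travel sensor): 1 − (1 − 0.970057)(1 − 0.884971) = 0.996556
Series (wheel-speed sensor and [0.996556]): 0.915029 × 0.996556 = 0.911878
Parallel (hydraulic modulator and [0.911878]): 1 − (1 − 0.851973)(1 − 0.911878) = 0.986956
Series ([0.986956] and pressure accumulator): 0.986956 × 0.994993 = 0.9820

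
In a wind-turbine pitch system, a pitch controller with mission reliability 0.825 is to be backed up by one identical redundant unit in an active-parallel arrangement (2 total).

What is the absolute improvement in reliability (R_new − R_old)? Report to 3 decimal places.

0.144

R_before = 0.825
R_after = 1 − (1 − 0.825)^2 = 0.969
ΔR = 0.969 − 0.825 = 0.144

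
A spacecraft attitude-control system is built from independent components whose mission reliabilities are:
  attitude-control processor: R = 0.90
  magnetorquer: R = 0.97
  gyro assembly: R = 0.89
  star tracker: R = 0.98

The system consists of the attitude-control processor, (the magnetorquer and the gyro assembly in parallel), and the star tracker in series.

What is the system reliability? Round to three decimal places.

Parallel (magnetorquer and gyro assembly): 1 − (1 − 0.97000)(1 − 0.89000) = 0.99670
Series (attitude-control processor, [0.99670], and star tracker): 0.90000 × 0.99670 × 0.98000 = 0.879

0.879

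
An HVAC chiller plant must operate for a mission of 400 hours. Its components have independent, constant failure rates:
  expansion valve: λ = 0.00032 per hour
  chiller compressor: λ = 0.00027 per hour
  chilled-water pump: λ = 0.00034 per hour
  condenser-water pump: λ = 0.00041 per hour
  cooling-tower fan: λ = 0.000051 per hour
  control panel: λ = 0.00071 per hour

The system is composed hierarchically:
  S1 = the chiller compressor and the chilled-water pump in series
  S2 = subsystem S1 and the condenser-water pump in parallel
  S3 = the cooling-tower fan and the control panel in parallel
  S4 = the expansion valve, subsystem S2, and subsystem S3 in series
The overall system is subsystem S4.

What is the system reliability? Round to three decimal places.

R(expansion valve) = exp(−0.00032 × 400) = 0.87985
R(chiller compressor) = exp(−0.00027 × 400) = 0.89763
R(chilled-water pump) = exp(−0.00034 × 400) = 0.87284
R(condenser-water pump) = exp(−0.00041 × 400) = 0.84874
R(cooling-tower fan) = exp(−0.000051 × 400) = 0.97981
R(control panel) = exp(−0.00071 × 400) = 0.75277
Series (chiller compressor and chilled-water pump): 0.89763 × 0.87284 = 0.78349
Parallel ([0.78349] and condenser-water pump): 1 − (1 − 0.78349)(1 − 0.84874) = 0.96725
Parallel (cooling-tower fan and control panel): 1 − (1 − 0.97981)(1 − 0.75277) = 0.99501
Series (expansion valve, [0.96725], and [0.99501]): 0.87985 × 0.96725 × 0.99501 = 0.847

0.847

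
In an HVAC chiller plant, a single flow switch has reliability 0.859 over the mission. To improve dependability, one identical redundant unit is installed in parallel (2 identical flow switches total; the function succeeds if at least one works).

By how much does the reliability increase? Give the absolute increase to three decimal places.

0.121

R_before = 0.859
R_after = 1 − (1 − 0.859)^2 = 0.980
ΔR = 0.980 − 0.859 = 0.121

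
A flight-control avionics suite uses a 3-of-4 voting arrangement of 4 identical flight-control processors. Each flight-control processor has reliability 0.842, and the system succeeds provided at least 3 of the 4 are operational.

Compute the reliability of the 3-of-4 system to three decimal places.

R = Σ_{i=3}^{4} C(4,i) p^i (1−p)^{4−i} with p = 0.842
C(4,3)·0.842^3·0.158^1 = 0.37727
C(4,4)·0.842^4·0.158^0 = 0.50263
Sum = 0.880

0.880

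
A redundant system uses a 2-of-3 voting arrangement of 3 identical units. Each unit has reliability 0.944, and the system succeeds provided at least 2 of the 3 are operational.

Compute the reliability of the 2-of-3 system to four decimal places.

0.9909

R = Σ_{i=2}^{3} C(3,i) p^i (1−p)^{3−i} with p = 0.944
C(3,2)·0.944^2·0.056^1 = 0.149711
C(3,3)·0.944^3·0.056^0 = 0.841232
Sum = 0.9909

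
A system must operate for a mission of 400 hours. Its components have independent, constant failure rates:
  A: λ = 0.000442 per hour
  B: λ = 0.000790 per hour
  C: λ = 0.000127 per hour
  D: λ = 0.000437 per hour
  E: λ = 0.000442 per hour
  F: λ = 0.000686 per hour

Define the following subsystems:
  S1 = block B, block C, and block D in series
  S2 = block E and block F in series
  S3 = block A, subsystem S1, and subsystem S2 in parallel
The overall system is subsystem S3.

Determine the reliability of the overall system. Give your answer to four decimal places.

R(A) = exp(−0.000442 × 400) = 0.837947
R(B) = exp(−0.000790 × 400) = 0.729059
R(C) = exp(−0.000127 × 400) = 0.950469
R(D) = exp(−0.000437 × 400) = 0.839625
R(E) = exp(−0.000442 × 400) = 0.837947
R(F) = exp(−0.000686 × 400) = 0.760028
Series (B, C, and D): 0.729059 × 0.950469 × 0.839625 = 0.581816
Series (E and F): 0.837947 × 0.760028 = 0.636863
Parallel (A, [0.581816], and [0.636863]): 1 − (1 − 0.837947)(1 − 0.581816)(1 − 0.636863) = 0.9754

0.9754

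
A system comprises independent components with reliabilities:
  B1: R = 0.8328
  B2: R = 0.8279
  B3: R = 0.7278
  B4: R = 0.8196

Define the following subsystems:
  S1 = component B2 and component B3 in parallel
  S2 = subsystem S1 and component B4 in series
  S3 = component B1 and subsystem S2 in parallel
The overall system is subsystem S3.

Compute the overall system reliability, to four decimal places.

Parallel (B2 and B3): 1 − (1 − 0.827900)(1 − 0.727800) = 0.953154
Series ([0.953154] and B4): 0.953154 × 0.819600 = 0.781205
Parallel (B1 and [0.781205]): 1 − (1 − 0.832800)(1 − 0.781205) = 0.9634

0.9634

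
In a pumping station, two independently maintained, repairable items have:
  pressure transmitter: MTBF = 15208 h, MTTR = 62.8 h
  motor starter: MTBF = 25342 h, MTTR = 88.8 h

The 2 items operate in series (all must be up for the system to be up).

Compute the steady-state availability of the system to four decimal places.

A(pressure transmitter) = MTBF/(MTBF+MTTR) = 15208/(15208+62.8) = 0.995888
A(motor starter) = MTBF/(MTBF+MTTR) = 25342/(25342+88.8) = 0.996508
Series availability: 0.995888 × 0.996508 = 0.9924

0.9924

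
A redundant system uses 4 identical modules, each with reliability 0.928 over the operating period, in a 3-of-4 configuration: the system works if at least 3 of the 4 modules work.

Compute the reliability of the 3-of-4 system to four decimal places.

R = Σ_{i=3}^{4} C(4,i) p^i (1−p)^{4−i} with p = 0.928
C(4,3)·0.928^3·0.072^1 = 0.230163
C(4,4)·0.928^4·0.072^0 = 0.741638
Sum = 0.9718

0.9718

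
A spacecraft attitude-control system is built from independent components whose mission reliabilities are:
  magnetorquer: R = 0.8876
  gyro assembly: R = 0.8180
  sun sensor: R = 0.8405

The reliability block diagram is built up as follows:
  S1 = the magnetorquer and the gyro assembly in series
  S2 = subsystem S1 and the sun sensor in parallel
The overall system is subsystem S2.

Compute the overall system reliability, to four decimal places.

Series (magnetorquer and gyro assembly): 0.887600 × 0.818000 = 0.726057
Parallel ([0.726057] and sun sensor): 1 − (1 − 0.726057)(1 − 0.840500) = 0.9563

0.9563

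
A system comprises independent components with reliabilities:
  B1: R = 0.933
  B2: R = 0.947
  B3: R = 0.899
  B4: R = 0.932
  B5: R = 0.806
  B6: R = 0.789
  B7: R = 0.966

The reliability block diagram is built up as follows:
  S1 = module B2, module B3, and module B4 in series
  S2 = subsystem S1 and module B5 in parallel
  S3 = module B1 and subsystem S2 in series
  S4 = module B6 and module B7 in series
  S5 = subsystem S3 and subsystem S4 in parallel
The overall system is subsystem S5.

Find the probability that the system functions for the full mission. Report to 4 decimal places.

Series (B2, B3, and B4): 0.947000 × 0.899000 × 0.932000 = 0.793461
Parallel ([0.793461] and B5): 1 − (1 − 0.793461)(1 − 0.806000) = 0.959931
Series (B1 and [0.959931]): 0.933000 × 0.959931 = 0.895616
Series (B6 and B7): 0.789000 × 0.966000 = 0.762174
Parallel ([0.895616] and [0.762174]): 1 − (1 − 0.895616)(1 − 0.762174) = 0.9752

0.9752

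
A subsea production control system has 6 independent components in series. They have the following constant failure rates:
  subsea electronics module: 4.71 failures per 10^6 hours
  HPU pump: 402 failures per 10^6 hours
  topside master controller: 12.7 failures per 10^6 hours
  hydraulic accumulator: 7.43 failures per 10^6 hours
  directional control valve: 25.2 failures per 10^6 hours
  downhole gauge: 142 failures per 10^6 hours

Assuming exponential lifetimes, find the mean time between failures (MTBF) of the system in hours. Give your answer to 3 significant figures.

Series of exponential components: λ_sys = Σ λ_i
λ_sys = 0.00000471 + 0.000402 + 0.0000127 + 0.00000743 + 0.0000252 + 0.000142 = 5.9404e-04 /h
MTBF = 1 / λ_sys = 1680 h

1680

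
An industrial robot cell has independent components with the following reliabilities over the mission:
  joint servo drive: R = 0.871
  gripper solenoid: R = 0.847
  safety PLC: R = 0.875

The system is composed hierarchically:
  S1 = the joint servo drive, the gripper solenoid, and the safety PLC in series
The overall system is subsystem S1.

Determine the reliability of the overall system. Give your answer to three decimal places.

0.646

Series (joint servo drive, gripper solenoid, and safety PLC): 0.87100 × 0.84700 × 0.87500 = 0.646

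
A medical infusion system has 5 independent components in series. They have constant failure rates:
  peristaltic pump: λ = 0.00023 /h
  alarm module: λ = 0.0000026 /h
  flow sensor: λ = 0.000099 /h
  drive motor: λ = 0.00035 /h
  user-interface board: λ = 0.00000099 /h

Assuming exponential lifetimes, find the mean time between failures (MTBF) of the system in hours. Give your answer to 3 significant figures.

1470

Series of exponential components: λ_sys = Σ λ_i
λ_sys = 0.00023 + 0.0000026 + 0.000099 + 0.00035 + 0.00000099 = 6.8259e-04 /h
MTBF = 1 / λ_sys = 1470 h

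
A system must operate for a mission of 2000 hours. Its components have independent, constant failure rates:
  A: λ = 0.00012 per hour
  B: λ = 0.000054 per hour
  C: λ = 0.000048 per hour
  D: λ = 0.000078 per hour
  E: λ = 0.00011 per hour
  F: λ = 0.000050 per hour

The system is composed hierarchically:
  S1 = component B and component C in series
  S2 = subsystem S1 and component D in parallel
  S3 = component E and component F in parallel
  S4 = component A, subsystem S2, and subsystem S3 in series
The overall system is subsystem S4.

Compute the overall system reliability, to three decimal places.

0.751

R(A) = exp(−0.00012 × 2000) = 0.78663
R(B) = exp(−0.000054 × 2000) = 0.89763
R(C) = exp(−0.000048 × 2000) = 0.90846
R(D) = exp(−0.000078 × 2000) = 0.85556
R(E) = exp(−0.00011 × 2000) = 0.80252
R(F) = exp(−0.000050 × 2000) = 0.90484
Series (B and C): 0.89763 × 0.90846 = 0.81546
Parallel ([0.81546] and D): 1 − (1 − 0.81546)(1 − 0.85556) = 0.97335
Parallel (E and F): 1 − (1 − 0.80252)(1 − 0.90484) = 0.98121
Series (A, [0.97335], and [0.98121]): 0.78663 × 0.97335 × 0.98121 = 0.751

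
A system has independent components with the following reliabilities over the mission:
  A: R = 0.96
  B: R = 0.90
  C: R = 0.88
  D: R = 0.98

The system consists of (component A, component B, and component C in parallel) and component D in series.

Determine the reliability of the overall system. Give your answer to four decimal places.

Parallel (A, B, and C): 1 − (1 − 0.960000)(1 − 0.900000)(1 − 0.880000) = 0.999520
Series ([0.999520] and D): 0.999520 × 0.980000 = 0.9795

0.9795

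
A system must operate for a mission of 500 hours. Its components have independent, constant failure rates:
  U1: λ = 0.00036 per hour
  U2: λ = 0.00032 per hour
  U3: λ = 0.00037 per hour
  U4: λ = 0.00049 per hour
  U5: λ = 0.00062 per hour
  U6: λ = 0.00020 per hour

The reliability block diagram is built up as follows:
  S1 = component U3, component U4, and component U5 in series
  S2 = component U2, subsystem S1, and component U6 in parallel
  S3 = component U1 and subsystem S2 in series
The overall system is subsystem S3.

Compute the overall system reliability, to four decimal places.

R(U1) = exp(−0.00036 × 500) = 0.835270
R(U2) = exp(−0.00032 × 500) = 0.852144
R(U3) = exp(−0.00037 × 500) = 0.831104
R(U4) = exp(−0.00049 × 500) = 0.782705
R(U5) = exp(−0.00062 × 500) = 0.733447
R(U6) = exp(−0.00020 × 500) = 0.904837
Series (U3, U4, and U5): 0.831104 × 0.782705 × 0.733447 = 0.477114
Parallel (U2, [0.477114], and U6): 1 − (1 − 0.852144)(1 − 0.477114)(1 − 0.904837) = 0.992643
Series (U1 and [0.992643]): 0.835270 × 0.992643 = 0.8291

0.8291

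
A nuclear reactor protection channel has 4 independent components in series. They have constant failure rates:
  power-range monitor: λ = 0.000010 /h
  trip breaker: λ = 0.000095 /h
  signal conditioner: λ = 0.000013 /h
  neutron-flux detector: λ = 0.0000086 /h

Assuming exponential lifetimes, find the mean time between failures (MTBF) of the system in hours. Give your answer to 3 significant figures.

Series of exponential components: λ_sys = Σ λ_i
λ_sys = 0.000010 + 0.000095 + 0.000013 + 0.0000086 = 1.2660e-04 /h
MTBF = 1 / λ_sys = 7900 h

7900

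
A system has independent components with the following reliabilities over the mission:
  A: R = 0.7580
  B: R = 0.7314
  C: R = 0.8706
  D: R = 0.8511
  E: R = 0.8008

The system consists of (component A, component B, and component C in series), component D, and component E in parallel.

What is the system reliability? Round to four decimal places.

0.9847

Series (A, B, and C): 0.758000 × 0.731400 × 0.870600 = 0.482662
Parallel ([0.482662], D, and E): 1 − (1 − 0.482662)(1 − 0.851100)(1 − 0.800800) = 0.9847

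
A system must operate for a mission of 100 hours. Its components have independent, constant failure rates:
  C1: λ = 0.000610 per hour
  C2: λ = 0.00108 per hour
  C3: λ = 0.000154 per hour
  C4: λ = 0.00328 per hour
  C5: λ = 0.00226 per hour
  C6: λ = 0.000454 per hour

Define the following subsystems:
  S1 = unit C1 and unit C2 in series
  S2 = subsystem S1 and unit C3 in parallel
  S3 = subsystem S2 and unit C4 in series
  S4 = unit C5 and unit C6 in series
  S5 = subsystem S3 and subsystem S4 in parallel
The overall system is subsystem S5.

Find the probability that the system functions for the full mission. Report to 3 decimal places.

0.933

R(C1) = exp(−0.000610 × 100) = 0.94082
R(C2) = exp(−0.00108 × 100) = 0.89763
R(C3) = exp(−0.000154 × 100) = 0.98472
R(C4) = exp(−0.00328 × 100) = 0.72036
R(C5) = exp(−0.00226 × 100) = 0.79772
R(C6) = exp(−0.000454 × 100) = 0.95562
Series (C1 and C2): 0.94082 × 0.89763 = 0.84451
Parallel ([0.84451] and C3): 1 − (1 − 0.84451)(1 − 0.98472) = 0.99762
Series ([0.99762] and C4): 0.99762 × 0.72036 = 0.71865
Series (C5 and C6): 0.79772 × 0.95562 = 0.76232
Parallel ([0.71865] and [0.76232]): 1 − (1 − 0.71865)(1 − 0.76232) = 0.933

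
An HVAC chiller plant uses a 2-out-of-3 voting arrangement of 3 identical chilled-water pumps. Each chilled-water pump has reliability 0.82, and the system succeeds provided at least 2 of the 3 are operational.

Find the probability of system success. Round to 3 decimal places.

R = Σ_{i=2}^{3} C(3,i) p^i (1−p)^{3−i} with p = 0.82
C(3,2)·0.82^2·0.18^1 = 0.36310
C(3,3)·0.82^3·0.18^0 = 0.55137
Sum = 0.914

0.914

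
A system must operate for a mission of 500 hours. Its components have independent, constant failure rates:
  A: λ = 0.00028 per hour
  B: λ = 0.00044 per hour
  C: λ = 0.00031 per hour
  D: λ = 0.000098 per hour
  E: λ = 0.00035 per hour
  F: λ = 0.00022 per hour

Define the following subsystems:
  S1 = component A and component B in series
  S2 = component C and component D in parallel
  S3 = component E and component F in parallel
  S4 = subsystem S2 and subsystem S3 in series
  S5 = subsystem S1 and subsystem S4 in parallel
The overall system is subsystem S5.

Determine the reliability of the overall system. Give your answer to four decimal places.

R(A) = exp(−0.00028 × 500) = 0.869358
R(B) = exp(−0.00044 × 500) = 0.802519
R(C) = exp(−0.00031 × 500) = 0.856415
R(D) = exp(−0.000098 × 500) = 0.952181
R(E) = exp(−0.00035 × 500) = 0.839457
R(F) = exp(−0.00022 × 500) = 0.895834
Series (A and B): 0.869358 × 0.802519 = 0.697676
Parallel (C and D): 1 − (1 − 0.856415)(1 − 0.952181) = 0.993134
Parallel (E and F): 1 − (1 − 0.839457)(1 − 0.895834) = 0.983277
Series ([0.993134] and [0.983277]): 0.993134 × 0.983277 = 0.976526
Parallel ([0.697676] and [0.976526]): 1 − (1 − 0.697676)(1 − 0.976526) = 0.9929

0.9929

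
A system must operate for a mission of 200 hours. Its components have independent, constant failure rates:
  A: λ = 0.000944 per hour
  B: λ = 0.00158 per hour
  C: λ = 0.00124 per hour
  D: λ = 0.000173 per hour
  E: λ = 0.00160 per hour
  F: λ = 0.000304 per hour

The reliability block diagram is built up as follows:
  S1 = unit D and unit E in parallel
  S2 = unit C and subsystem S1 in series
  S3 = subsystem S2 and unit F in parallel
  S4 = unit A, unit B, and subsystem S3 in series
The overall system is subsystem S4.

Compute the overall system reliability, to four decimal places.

0.5955

R(A) = exp(−0.000944 × 200) = 0.827952
R(B) = exp(−0.00158 × 200) = 0.729059
R(C) = exp(−0.00124 × 200) = 0.780360
R(D) = exp(−0.000173 × 200) = 0.965992
R(E) = exp(−0.00160 × 200) = 0.726149
R(F) = exp(−0.000304 × 200) = 0.941011
Parallel (D and E): 1 − (1 − 0.965992)(1 − 0.726149) = 0.990687
Series (C and [0.990687]): 0.780360 × 0.990687 = 0.773093
Parallel ([0.773093] and F): 1 − (1 − 0.773093)(1 − 0.941011) = 0.986615
Series (A, B, and [0.986615]): 0.827952 × 0.729059 × 0.986615 = 0.5955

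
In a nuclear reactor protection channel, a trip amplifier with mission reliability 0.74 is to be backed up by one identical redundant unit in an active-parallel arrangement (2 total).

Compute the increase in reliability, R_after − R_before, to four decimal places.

0.1924

R_before = 0.74
R_after = 1 − (1 − 0.74)^2 = 0.9324
ΔR = 0.9324 − 0.74 = 0.1924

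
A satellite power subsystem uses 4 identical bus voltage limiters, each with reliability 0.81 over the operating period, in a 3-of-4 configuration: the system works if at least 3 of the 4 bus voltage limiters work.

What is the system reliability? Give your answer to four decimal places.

0.8344

R = Σ_{i=3}^{4} C(4,i) p^i (1−p)^{4−i} with p = 0.81
C(4,3)·0.81^3·0.19^1 = 0.403895
C(4,4)·0.81^4·0.19^0 = 0.430467
Sum = 0.8344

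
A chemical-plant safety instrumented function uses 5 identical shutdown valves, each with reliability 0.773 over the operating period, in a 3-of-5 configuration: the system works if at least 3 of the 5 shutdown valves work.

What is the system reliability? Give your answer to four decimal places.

0.9192

R = Σ_{i=3}^{5} C(5,i) p^i (1−p)^{5−i} with p = 0.773
C(5,3)·0.773^3·0.227^2 = 0.238007
C(5,4)·0.773^4·0.227^1 = 0.405241
C(5,5)·0.773^5·0.227^0 = 0.275993
Sum = 0.9192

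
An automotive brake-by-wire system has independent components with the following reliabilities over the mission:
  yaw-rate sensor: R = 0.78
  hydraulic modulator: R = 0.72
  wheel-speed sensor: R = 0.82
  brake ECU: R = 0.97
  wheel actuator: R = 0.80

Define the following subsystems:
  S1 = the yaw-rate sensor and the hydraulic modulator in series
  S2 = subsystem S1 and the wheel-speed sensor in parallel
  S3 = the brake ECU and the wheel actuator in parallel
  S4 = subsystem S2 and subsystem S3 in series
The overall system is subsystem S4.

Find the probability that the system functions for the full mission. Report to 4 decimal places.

0.9156

Series (yaw-rate sensor and hydraulic modulator): 0.780000 × 0.720000 = 0.561600
Parallel ([0.561600] and wheel-speed sensor): 1 − (1 − 0.561600)(1 − 0.820000) = 0.921088
Parallel (brake ECU and wheel actuator): 1 − (1 − 0.970000)(1 − 0.800000) = 0.994000
Series ([0.921088] and [0.994000]): 0.921088 × 0.994000 = 0.9156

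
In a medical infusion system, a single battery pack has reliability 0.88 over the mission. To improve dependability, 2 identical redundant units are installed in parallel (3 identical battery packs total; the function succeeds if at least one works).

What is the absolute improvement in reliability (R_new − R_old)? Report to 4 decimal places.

0.1183

R_before = 0.88
R_after = 1 − (1 − 0.88)^3 = 0.9983
ΔR = 0.9983 − 0.88 = 0.1183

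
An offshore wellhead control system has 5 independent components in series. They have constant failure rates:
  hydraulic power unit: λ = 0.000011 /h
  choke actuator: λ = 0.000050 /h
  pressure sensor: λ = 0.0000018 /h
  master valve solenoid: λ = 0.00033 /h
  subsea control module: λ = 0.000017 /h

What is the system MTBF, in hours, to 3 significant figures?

Series of exponential components: λ_sys = Σ λ_i
λ_sys = 0.000011 + 0.000050 + 0.0000018 + 0.00033 + 0.000017 = 4.0980e-04 /h
MTBF = 1 / λ_sys = 2440 h

2440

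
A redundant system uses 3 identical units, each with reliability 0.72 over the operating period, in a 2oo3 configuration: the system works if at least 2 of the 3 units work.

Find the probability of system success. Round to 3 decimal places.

R = Σ_{i=2}^{3} C(3,i) p^i (1−p)^{3−i} with p = 0.72
C(3,2)·0.72^2·0.28^1 = 0.43546
C(3,3)·0.72^3·0.28^0 = 0.37325
Sum = 0.809

0.809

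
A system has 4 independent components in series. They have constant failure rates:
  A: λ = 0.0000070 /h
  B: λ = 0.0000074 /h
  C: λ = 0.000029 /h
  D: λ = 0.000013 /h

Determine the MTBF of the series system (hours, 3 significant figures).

Series of exponential components: λ_sys = Σ λ_i
λ_sys = 0.0000070 + 0.0000074 + 0.000029 + 0.000013 = 5.6400e-05 /h
MTBF = 1 / λ_sys = 17700 h

17700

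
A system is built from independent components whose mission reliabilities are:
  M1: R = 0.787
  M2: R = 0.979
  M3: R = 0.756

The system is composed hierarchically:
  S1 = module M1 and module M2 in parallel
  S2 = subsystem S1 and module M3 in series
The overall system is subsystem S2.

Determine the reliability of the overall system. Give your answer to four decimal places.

0.7526

Parallel (M1 and M2): 1 − (1 − 0.787000)(1 − 0.979000) = 0.995527
Series ([0.995527] and M3): 0.995527 × 0.756000 = 0.7526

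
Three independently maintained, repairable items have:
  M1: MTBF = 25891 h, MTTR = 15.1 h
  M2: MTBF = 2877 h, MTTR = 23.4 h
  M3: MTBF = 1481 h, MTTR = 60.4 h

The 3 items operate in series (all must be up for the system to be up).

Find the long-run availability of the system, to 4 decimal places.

0.9525

A(M1) = MTBF/(MTBF+MTTR) = 25891/(25891+15.1) = 0.999417
A(M2) = MTBF/(MTBF+MTTR) = 2877/(2877+23.4) = 0.991932
A(M3) = MTBF/(MTBF+MTTR) = 1481/(1481+60.4) = 0.960815
Series availability: 0.999417 × 0.991932 × 0.960815 = 0.9525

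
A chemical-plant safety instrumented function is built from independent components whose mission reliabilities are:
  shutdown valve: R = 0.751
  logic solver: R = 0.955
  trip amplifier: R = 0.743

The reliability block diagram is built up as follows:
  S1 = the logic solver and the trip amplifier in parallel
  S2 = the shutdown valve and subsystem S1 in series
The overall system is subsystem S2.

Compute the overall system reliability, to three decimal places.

0.742

Parallel (logic solver and trip amplifier): 1 − (1 − 0.95500)(1 − 0.74300) = 0.98844
Series (shutdown valve and [0.98844]): 0.75100 × 0.98844 = 0.742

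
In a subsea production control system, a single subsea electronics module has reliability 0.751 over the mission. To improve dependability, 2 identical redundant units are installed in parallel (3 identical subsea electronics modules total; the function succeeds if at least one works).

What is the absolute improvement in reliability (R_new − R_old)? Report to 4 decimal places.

0.2336

R_before = 0.751
R_after = 1 − (1 − 0.751)^3 = 0.9846
ΔR = 0.9846 − 0.751 = 0.2336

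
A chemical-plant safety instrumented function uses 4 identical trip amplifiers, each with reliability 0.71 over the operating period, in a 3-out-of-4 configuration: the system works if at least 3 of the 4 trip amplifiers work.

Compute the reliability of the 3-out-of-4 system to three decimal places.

R = Σ_{i=3}^{4} C(4,i) p^i (1−p)^{4−i} with p = 0.71
C(4,3)·0.71^3·0.29^1 = 0.41518
C(4,4)·0.71^4·0.29^0 = 0.25412
Sum = 0.669

0.669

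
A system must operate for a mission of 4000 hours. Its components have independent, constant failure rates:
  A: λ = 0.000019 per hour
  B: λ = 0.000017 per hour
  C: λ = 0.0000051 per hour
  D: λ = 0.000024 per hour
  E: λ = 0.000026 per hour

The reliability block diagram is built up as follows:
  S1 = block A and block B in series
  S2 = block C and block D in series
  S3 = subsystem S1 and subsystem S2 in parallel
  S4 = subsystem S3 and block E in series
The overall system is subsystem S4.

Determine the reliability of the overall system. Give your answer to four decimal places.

R(A) = exp(−0.000019 × 4000) = 0.926816
R(B) = exp(−0.000017 × 4000) = 0.934260
R(C) = exp(−0.0000051 × 4000) = 0.979807
R(D) = exp(−0.000024 × 4000) = 0.908464
R(E) = exp(−0.000026 × 4000) = 0.901225
Series (A and B): 0.926816 × 0.934260 = 0.865887
Series (C and D): 0.979807 × 0.908464 = 0.890119
Parallel ([0.865887] and [0.890119]): 1 − (1 − 0.865887)(1 − 0.890119) = 0.985264
Series ([0.985264] and E): 0.985264 × 0.901225 = 0.8879

0.8879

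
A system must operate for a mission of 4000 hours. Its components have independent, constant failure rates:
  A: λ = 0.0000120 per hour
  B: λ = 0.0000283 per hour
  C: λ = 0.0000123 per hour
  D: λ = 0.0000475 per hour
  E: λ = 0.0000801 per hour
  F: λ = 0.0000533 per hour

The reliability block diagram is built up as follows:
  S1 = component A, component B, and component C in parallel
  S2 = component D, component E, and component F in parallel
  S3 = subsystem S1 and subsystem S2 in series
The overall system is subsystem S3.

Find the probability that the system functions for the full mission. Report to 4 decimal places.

0.9907

R(A) = exp(−0.0000120 × 4000) = 0.953134
R(B) = exp(−0.0000283 × 4000) = 0.892972
R(C) = exp(−0.0000123 × 4000) = 0.951991
R(D) = exp(−0.0000475 × 4000) = 0.826959
R(E) = exp(−0.0000801 × 4000) = 0.725859
R(F) = exp(−0.0000533 × 4000) = 0.807995
Parallel (A, B, and C): 1 − (1 − 0.953134)(1 − 0.892972)(1 − 0.951991) = 0.999759
Parallel (D, E, and F): 1 − (1 − 0.826959)(1 − 0.725859)(1 − 0.807995) = 0.990892
Series ([0.999759] and [0.990892]): 0.999759 × 0.990892 = 0.9907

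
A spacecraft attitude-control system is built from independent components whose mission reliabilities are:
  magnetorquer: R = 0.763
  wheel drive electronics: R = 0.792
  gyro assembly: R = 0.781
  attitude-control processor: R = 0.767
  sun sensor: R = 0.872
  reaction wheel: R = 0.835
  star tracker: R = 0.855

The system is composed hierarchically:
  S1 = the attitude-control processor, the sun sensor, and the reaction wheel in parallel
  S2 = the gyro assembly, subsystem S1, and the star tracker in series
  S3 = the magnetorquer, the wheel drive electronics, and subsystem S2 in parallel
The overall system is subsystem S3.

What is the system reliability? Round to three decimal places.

Parallel (attitude-control processor, sun sensor, and reaction wheel): 1 − (1 − 0.76700)(1 − 0.87200)(1 − 0.83500) = 0.99508
Series (gyro assembly, [0.99508], and star tracker): 0.78100 × 0.99508 × 0.85500 = 0.66447
Parallel (magnetorquer, wheel drive electronics, and [0.66447]): 1 − (1 − 0.76300)(1 − 0.79200)(1 − 0.66447) = 0.983

0.983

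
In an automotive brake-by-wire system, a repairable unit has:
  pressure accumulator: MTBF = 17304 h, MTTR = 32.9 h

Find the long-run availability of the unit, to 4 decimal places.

0.9981

A(pressure accumulator) = MTBF/(MTBF+MTTR) = 17304/(17304+32.9) = 0.9981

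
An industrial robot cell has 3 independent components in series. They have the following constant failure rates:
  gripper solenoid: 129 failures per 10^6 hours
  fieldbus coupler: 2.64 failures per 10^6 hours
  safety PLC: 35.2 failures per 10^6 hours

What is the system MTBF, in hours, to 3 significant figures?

5990

Series of exponential components: λ_sys = Σ λ_i
λ_sys = 0.000129 + 0.00000264 + 0.0000352 = 1.6684e-04 /h
MTBF = 1 / λ_sys = 5990 h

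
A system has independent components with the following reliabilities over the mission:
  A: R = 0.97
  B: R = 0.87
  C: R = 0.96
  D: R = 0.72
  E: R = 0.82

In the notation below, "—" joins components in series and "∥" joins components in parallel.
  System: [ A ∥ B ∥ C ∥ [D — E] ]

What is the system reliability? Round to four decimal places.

Series (D and E): 0.720000 × 0.820000 = 0.590400
Parallel (A, B, C, and [0.590400]): 1 − (1 − 0.970000)(1 − 0.870000)(1 − 0.960000)(1 − 0.590400) = 0.9999

0.9999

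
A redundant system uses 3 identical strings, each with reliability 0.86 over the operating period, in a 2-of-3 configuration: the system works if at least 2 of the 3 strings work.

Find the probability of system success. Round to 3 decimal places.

0.947

R = Σ_{i=2}^{3} C(3,i) p^i (1−p)^{3−i} with p = 0.86
C(3,2)·0.86^2·0.14^1 = 0.31063
C(3,3)·0.86^3·0.14^0 = 0.63606
Sum = 0.947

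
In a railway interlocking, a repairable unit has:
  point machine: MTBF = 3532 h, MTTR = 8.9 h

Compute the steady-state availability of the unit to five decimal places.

0.99749

A(point machine) = MTBF/(MTBF+MTTR) = 3532/(3532+8.9) = 0.99749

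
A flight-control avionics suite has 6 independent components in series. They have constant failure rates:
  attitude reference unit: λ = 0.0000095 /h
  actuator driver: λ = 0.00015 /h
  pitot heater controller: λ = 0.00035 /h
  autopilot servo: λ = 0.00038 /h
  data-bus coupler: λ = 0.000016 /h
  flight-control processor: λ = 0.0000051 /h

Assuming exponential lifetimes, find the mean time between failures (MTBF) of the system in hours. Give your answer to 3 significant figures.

Series of exponential components: λ_sys = Σ λ_i
λ_sys = 0.0000095 + 0.00015 + 0.00035 + 0.00038 + 0.000016 + 0.0000051 = 9.1060e-04 /h
MTBF = 1 / λ_sys = 1100 h

1100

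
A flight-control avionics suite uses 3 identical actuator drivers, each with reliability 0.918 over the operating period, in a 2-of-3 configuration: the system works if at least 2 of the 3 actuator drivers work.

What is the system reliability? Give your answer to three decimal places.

R = Σ_{i=2}^{3} C(3,i) p^i (1−p)^{3−i} with p = 0.918
C(3,2)·0.918^2·0.082^1 = 0.20731
C(3,3)·0.918^3·0.082^0 = 0.77362
Sum = 0.981

0.981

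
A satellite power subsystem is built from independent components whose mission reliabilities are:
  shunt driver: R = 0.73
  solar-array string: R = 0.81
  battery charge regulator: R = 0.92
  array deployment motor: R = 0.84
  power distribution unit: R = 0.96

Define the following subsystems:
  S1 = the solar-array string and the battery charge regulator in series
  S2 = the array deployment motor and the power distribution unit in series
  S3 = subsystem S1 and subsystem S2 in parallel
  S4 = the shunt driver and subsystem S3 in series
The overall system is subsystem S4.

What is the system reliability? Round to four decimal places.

Series (solar-array string and battery charge regulator): 0.810000 × 0.920000 = 0.745200
Series (array deployment motor and power distribution unit): 0.840000 × 0.960000 = 0.806400
Parallel ([0.745200] and [0.806400]): 1 − (1 − 0.745200)(1 − 0.806400) = 0.950671
Series (shunt driver and [0.950671]): 0.730000 × 0.950671 = 0.6940

0.6940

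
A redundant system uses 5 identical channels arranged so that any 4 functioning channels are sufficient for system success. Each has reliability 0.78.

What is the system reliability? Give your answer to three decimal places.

0.696

R = Σ_{i=4}^{5} C(5,i) p^i (1−p)^{5−i} with p = 0.78
C(5,4)·0.78^4·0.22^1 = 0.40717
C(5,5)·0.78^5·0.22^0 = 0.28872
Sum = 0.696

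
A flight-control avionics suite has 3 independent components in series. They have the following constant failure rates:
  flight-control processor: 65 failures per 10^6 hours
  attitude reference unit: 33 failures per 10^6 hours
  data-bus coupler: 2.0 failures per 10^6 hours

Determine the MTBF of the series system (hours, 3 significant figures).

Series of exponential components: λ_sys = Σ λ_i
λ_sys = 0.000065 + 0.000033 + 0.0000020 = 1.0000e-04 /h
MTBF = 1 / λ_sys = 10000 h

10000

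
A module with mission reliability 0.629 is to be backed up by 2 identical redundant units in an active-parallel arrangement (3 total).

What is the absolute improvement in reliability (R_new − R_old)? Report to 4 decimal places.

0.3199

R_before = 0.629
R_after = 1 − (1 − 0.629)^3 = 0.9489
ΔR = 0.9489 − 0.629 = 0.3199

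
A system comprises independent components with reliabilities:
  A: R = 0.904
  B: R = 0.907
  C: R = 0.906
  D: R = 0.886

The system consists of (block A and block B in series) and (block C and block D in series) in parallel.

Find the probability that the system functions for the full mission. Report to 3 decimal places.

0.964

Series (A and B): 0.90400 × 0.90700 = 0.81993
Series (C and D): 0.90600 × 0.88600 = 0.80272
Parallel ([0.81993] and [0.80272]): 1 − (1 − 0.81993)(1 − 0.80272) = 0.964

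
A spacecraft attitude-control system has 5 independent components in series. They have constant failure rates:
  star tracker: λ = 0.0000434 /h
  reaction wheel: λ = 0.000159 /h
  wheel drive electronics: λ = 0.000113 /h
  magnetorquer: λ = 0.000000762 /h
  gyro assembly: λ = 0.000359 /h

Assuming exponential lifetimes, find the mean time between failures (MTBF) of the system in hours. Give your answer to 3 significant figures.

1480

Series of exponential components: λ_sys = Σ λ_i
λ_sys = 0.0000434 + 0.000159 + 0.000113 + 0.000000762 + 0.000359 = 6.7516e-04 /h
MTBF = 1 / λ_sys = 1480 h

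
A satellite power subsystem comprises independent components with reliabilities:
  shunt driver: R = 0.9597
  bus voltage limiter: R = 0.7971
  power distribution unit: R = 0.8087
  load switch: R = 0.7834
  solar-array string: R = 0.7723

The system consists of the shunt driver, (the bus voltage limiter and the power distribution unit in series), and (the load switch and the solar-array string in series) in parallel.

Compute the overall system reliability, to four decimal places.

0.9943

Series (bus voltage limiter and power distribution unit): 0.797100 × 0.808700 = 0.644615
Series (load switch and solar-array string): 0.783400 × 0.772300 = 0.605020
Parallel (shunt driver, [0.644615], and [0.605020]): 1 − (1 − 0.959700)(1 − 0.644615)(1 − 0.605020) = 0.9943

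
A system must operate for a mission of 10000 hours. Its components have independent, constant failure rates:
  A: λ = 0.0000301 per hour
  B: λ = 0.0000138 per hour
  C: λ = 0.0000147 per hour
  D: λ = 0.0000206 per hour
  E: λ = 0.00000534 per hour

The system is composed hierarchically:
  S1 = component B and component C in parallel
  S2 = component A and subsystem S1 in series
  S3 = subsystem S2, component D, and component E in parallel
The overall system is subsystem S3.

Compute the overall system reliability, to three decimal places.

0.997

R(A) = exp(−0.0000301 × 10000) = 0.74008
R(B) = exp(−0.0000138 × 10000) = 0.87110
R(C) = exp(−0.0000147 × 10000) = 0.86329
R(D) = exp(−0.0000206 × 10000) = 0.81383
R(E) = exp(−0.00000534 × 10000) = 0.94800
Parallel (B and C): 1 − (1 − 0.87110)(1 − 0.86329) = 0.98238
Series (A and [0.98238]): 0.74008 × 0.98238 = 0.72704
Parallel ([0.72704], D, and E): 1 − (1 − 0.72704)(1 − 0.81383)(1 − 0.94800) = 0.997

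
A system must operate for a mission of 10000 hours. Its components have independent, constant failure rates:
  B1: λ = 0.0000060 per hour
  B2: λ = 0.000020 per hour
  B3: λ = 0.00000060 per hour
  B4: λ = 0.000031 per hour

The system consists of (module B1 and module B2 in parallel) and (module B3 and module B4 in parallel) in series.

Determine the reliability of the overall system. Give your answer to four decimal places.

0.9879

R(B1) = exp(−0.0000060 × 10000) = 0.941765
R(B2) = exp(−0.000020 × 10000) = 0.818731
R(B3) = exp(−0.00000060 × 10000) = 0.994018
R(B4) = exp(−0.000031 × 10000) = 0.733447
Parallel (B1 and B2): 1 − (1 − 0.941765)(1 − 0.818731) = 0.989444
Parallel (B3 and B4): 1 − (1 − 0.994018)(1 − 0.733447) = 0.998405
Series ([0.989444] and [0.998405]): 0.989444 × 0.998405 = 0.9879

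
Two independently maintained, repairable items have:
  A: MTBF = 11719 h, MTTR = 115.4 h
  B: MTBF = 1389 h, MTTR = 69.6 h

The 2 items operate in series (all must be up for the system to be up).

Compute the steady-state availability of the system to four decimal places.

0.9430

A(A) = MTBF/(MTBF+MTTR) = 11719/(11719+115.4) = 0.990249
A(B) = MTBF/(MTBF+MTTR) = 1389/(1389+69.6) = 0.952283
Series availability: 0.990249 × 0.952283 = 0.9430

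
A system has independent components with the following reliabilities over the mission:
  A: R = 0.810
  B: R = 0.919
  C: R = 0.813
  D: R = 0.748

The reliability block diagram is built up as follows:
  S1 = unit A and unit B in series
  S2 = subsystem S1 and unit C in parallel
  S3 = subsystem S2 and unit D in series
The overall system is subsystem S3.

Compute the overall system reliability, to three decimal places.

0.712

Series (A and B): 0.81000 × 0.91900 = 0.74439
Parallel ([0.74439] and C): 1 − (1 − 0.74439)(1 − 0.81300) = 0.95220
Series ([0.95220] and D): 0.95220 × 0.74800 = 0.712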